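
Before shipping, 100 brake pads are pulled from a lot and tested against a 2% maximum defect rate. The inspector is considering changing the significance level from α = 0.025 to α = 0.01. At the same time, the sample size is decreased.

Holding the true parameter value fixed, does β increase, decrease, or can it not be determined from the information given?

Lowering α raises the bar for rejection; under Ha, the test now fails to reject on outcomes it previously would have rejected. With less data the test statistic is noisier; under Ha, more outcomes land inside the acceptance region. Both changes push β in the same direction.

It increases.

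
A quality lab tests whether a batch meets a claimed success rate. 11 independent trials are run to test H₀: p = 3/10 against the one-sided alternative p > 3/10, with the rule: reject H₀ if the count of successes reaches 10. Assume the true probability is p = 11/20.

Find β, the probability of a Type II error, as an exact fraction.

β = P(fail to reject H₀ | Ha true) = P(Y ≤ 9 | p = 11/20), Y ~ Binomial(11, 11/20).
Adding the binomial probabilities P(Y=0)+…+P(Y=9) at p = 11/20 gives 20194688329389/20480000000000.

20194688329389/20480000000000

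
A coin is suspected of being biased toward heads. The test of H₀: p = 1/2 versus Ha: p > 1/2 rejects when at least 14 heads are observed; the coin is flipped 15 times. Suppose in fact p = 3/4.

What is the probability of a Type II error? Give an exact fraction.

493824191/536870912

β = P(fail to reject H₀ | Ha true) = P(S ≤ 13 | p = 3/4), S ~ Binomial(15, 3/4).
Equivalently, β = 1 − P(S ≥ 14) = 493824191/536870912.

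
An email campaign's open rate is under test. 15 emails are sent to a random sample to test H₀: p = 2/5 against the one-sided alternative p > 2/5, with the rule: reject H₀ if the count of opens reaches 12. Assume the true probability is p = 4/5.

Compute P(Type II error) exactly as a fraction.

10737240461/30517578125

Under the alternative p = 4/5, X ~ Binomial(15, 4/5); β is the probability the test does not reject, P(X < 12).
Adding the binomial probabilities P(X=0)+…+P(X=11) at p = 4/5 gives 10737240461/30517578125.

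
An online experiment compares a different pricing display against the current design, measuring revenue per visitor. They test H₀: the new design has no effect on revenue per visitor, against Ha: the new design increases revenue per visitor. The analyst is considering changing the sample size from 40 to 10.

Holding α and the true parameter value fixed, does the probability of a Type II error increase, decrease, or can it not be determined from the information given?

With less data the test statistic is noisier; under Ha, more outcomes land inside the acceptance region.

It increases.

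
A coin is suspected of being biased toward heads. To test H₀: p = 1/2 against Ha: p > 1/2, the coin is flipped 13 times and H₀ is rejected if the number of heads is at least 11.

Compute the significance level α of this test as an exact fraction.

23/2048

Under H₀, K ~ Binomial(13, 1/2), and α = P(K ≥ 11).
P(K ≥ 11) = [C(13,11) + C(13,12) + C(13,13)] / 2^13 = (78 + 13 + 1) / 8192 = 92/8192 = 23/2048.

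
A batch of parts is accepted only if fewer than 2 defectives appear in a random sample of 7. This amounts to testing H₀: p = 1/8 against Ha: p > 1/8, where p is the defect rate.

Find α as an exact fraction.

225033/1048576

The significance level is the probability, assuming p = 1/8, of seeing 2 or more defectives in 7 draws.
Computing the lower-tail complement: 1 − 823543/1048576 = 225033/1048576.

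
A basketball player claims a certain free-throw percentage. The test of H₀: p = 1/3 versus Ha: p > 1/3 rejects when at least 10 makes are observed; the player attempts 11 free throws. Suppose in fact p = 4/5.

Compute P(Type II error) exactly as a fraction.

Under the alternative p = 4/5, S ~ Binomial(11, 4/5); β is the probability the test does not reject, P(S < 10).
Equivalently, β = 1 − P(S ≥ 10) = 6619897/9765625.

6619897/9765625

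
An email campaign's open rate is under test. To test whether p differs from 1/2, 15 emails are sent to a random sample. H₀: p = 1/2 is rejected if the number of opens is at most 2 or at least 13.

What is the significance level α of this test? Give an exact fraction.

121/16384

The significance level is the null-hypothesis probability of the rejection region {≤2} ∪ {≥13}.
The two tails are symmetric, so α = 2·(1 + 15 + 105)/2^15 = 242/32768 = 121/16384.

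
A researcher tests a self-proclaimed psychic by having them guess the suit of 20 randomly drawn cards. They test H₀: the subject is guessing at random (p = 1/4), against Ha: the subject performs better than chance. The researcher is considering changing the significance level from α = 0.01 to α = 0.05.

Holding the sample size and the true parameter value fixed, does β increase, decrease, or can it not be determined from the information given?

It decreases.

A larger α widens the rejection region, so when the alternative is true more outcomes lead to rejection — failing to reject becomes less likely.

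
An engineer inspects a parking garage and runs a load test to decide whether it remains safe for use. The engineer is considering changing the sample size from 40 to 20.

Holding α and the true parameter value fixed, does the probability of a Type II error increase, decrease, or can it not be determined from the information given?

It increases.

With less data the test statistic is noisier; under Ha, more outcomes land inside the acceptance region.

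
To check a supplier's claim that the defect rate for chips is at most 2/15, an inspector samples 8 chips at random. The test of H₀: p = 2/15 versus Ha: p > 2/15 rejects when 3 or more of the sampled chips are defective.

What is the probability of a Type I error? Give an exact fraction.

67527008/854296875

α = P(reject H₀ | H₀ true) = P(S ≥ 3 | p = 2/15), S ~ Binomial(8, 2/15).
Via the complement, α = 1 − Σ_{j=0}^{2} C(8,j)(2/15)^j(13/15)^{8-j} = 67527008/854296875.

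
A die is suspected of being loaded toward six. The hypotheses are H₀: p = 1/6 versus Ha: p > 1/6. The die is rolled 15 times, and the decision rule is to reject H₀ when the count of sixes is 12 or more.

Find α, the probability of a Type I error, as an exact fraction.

α = P(reject H₀ | H₀ true) = P(K ≥ 12 | p = 1/6), with K ~ Binomial(15, 1/6).
Adding the binomial terms for j = 12 through 15 with p = 1/6 yields 7447/58773123072.

7447/58773123072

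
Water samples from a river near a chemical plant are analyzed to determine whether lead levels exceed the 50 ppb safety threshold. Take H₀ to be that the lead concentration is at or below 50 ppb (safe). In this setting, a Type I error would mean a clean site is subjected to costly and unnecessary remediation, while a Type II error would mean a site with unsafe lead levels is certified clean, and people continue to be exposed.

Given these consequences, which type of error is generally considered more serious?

The Type II consequence (a site with unsafe lead levels is certified clean, and people continue to be exposed) is more severe than the Type I consequence (a clean site is subjected to costly and unnecessary remediation).

Type II error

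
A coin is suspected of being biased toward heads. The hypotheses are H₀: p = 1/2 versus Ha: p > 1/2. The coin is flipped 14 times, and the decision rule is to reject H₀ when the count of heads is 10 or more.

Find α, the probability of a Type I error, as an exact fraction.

α = P(reject H₀ | H₀ true) = P(Y ≥ 10 | p = 1/2), with Y ~ Binomial(14, 1/2).
That's C(14,10) + C(14,11) + C(14,12) + C(14,13) + C(14,14) over 2^14, i.e. (1001 + 364 + 91 + 14 + 1)/16384 = 1471/16384.

1471/16384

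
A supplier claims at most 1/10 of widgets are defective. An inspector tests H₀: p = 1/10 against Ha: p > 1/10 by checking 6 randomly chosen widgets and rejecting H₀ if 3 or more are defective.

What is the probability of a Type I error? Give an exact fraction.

Under H₀, Y ~ Binomial(6, 1/10); the Type I error rate is P(Y ≥ 3).
Computing the lower-tail complement: 1 − 19683/20000 = 317/20000.

317/20000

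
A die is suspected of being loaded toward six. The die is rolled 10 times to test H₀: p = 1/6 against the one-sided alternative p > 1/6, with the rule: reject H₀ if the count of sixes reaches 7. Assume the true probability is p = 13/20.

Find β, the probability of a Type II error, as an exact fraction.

β = P(fail to reject H₀ | Ha true) = P(S ≤ 6 | p = 13/20), S ~ Binomial(10, 13/20).
Equivalently, β = 1 − P(S ≥ 7) = 1244602838129/2560000000000.

1244602838129/2560000000000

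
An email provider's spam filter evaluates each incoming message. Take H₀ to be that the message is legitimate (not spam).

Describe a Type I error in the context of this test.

A Type I error is rejecting H₀ when H₀ is true.
Here that means sending the message to the spam folder when actually the message is legitimate (not spam).

A Type I error would mean concluding that the message is spam when in fact the message is legitimate (not spam).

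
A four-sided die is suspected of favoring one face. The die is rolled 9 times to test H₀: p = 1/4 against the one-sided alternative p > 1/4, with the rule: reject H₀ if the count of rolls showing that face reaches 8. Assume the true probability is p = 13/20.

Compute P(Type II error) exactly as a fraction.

112501116301/128000000000

β = P(fail to reject H₀ | Ha true) = P(S ≤ 7 | p = 13/20), S ~ Binomial(9, 13/20).
Equivalently, β = 1 − P(S ≥ 8) = 112501116301/128000000000.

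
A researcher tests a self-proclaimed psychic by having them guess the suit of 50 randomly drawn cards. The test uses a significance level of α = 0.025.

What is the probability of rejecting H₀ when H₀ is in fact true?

0.025

The significance level α is, by definition, the probability of a Type I error — P(reject H₀ | H₀ true).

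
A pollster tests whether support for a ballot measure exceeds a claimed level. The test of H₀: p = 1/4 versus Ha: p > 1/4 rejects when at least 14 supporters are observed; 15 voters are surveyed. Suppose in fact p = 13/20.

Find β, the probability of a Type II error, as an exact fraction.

16151694793243741949/16384000000000000000

β = P(fail to reject H₀ | Ha true) = P(S ≤ 13 | p = 13/20), S ~ Binomial(15, 13/20).
Adding the binomial probabilities P(S=0)+…+P(S=13) at p = 13/20 gives 16151694793243741949/16384000000000000000.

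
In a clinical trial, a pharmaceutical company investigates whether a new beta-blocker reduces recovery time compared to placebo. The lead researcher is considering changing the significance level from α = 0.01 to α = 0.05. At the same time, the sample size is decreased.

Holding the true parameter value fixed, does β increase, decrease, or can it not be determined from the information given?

Cannot be determined from the information given.

The first change alone would make β decrease; the second alone would make β increase. Which effect dominates depends on the magnitudes, which are not given.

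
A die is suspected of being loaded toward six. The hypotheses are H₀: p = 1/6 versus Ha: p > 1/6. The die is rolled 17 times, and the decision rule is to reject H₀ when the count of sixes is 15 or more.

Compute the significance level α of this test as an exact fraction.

α = P(reject H₀ | H₀ true) = P(K ≥ 15 | p = 1/6), with K ~ Binomial(17, 1/6).
P(K ≥ 15) = Σ_{j=15}^{17} C(17,j)·(1/6)^j·(5/6)^{17-j} = 581/2821109907456.

581/2821109907456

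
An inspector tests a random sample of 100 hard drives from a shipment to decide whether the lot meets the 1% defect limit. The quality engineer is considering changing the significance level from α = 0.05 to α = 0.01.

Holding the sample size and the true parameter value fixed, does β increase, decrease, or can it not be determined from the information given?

It increases.

Tightening α shrinks the rejection region. When Ha holds, fewer sample outcomes clear the stricter threshold, so more fall in the acceptance region.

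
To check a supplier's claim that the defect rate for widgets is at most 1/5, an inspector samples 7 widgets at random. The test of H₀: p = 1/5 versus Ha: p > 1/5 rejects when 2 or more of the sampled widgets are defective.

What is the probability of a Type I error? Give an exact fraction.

33069/78125

α = P(reject H₀ | H₀ true) = P(Y ≥ 2 | p = 1/5), Y ~ Binomial(7, 1/5).
Computing the lower-tail complement: 1 − 45056/78125 = 33069/78125.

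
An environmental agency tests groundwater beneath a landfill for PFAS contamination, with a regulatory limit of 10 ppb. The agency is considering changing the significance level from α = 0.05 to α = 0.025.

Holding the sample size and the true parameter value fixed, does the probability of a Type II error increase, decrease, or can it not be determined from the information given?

It increases.

A smaller α moves the rejection region further into the tail. With the alternative true, more outcomes now fall outside the rejection region, so failing to reject becomes more likely.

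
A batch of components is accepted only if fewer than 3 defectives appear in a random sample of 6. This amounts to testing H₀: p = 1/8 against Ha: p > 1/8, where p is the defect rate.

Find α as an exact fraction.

3819/131072

The significance level is the probability, assuming p = 1/8, of seeing 3 or more defectives in 6 draws.
α = 1 − P(S ≤ 2) = 1 − 127253/131072 = 3819/131072.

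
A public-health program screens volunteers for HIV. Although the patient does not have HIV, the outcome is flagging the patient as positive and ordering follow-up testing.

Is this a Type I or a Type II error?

The null hypothesis here is that the patient does not have HIV.
'Flagging the patient as positive and ordering follow-up testing' corresponds to rejecting H₀.
H₀ was rejected but H₀ is true — a Type I error (false positive).

Type I error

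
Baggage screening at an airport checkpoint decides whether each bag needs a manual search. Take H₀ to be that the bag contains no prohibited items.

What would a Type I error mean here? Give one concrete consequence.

A Type I error would mean concluding that the bag contains a prohibited item when in fact the bag contains no prohibited items. Consequence: a harmless bag is searched, delaying the passenger.

A Type I error is rejecting H₀ when H₀ is true.
Here that means flagging the bag for a manual search when actually the bag contains no prohibited items.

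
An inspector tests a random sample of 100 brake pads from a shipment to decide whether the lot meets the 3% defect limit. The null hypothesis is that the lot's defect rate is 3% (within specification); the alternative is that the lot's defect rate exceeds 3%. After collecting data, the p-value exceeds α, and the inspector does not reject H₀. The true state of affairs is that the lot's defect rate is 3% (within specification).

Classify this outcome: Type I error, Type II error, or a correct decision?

Neither — the decision is correct.

The test retained a true H₀ — the decision matches the true state.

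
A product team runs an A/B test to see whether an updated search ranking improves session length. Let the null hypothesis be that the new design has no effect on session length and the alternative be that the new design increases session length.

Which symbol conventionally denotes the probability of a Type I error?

P(Type I error) = P(reject H₀ | H₀ true) = α, the significance level.

α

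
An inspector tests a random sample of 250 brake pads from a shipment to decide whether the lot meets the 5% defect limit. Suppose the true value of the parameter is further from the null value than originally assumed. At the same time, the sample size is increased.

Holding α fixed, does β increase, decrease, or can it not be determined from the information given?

The further the true parameter sits from the null value, the more of the Ha sampling distribution falls in the rejection region. More data shrinks sampling variability; the test statistic under Ha concentrates further from the null value, making rejection more likely. Both changes push β in the same direction.

It decreases.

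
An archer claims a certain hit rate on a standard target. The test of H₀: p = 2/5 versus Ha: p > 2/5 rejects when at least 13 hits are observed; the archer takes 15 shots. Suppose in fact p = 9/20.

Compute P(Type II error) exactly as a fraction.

32731725032763916841/32768000000000000000

Under the alternative p = 9/20, K ~ Binomial(15, 9/20); β is the probability the test does not reject, P(K < 13).
Adding the binomial probabilities P(K=0)+…+P(K=12) at p = 9/20 gives 32731725032763916841/32768000000000000000.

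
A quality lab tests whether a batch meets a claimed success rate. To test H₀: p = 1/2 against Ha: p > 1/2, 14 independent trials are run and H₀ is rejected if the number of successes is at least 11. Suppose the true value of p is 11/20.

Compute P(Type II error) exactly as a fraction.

767413934602409223/819200000000000000

Under the alternative p = 11/20, Y ~ Binomial(14, 11/20); β is the probability the test does not reject, P(Y < 11).
Adding the binomial probabilities P(Y=0)+…+P(Y=10) at p = 11/20 gives 767413934602409223/819200000000000000.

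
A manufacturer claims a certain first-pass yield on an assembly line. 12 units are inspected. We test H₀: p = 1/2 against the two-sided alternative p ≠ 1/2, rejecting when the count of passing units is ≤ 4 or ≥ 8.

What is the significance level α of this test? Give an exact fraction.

The significance level is the null-hypothesis probability of the rejection region {≤4} ∪ {≥8}.
The two tails are symmetric, so α = 2·(1 + 12 + 66 + 220 + 495)/2^12 = 1588/4096 = 397/1024.

397/1024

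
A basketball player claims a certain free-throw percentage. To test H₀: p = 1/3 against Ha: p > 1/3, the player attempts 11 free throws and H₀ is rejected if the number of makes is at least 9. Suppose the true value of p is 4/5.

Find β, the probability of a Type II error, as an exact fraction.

Under the alternative p = 4/5, X ~ Binomial(11, 4/5); β is the probability the test does not reject, P(X < 9).
Equivalently, β = 1 − P(X ≥ 9) = 3736313/9765625.

3736313/9765625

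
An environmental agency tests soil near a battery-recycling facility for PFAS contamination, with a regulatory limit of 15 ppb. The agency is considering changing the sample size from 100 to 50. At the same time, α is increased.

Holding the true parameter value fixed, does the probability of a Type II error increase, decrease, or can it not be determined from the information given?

Cannot be determined from the information given.

The first change alone would make β increase; the second alone would make β decrease. Which effect dominates depends on the magnitudes, which are not given.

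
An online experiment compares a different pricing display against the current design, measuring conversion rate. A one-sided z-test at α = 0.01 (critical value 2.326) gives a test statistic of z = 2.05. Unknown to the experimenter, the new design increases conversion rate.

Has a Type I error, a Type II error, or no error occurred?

Type II error

The conventional null hypothesis is that the new design has no effect on conversion rate.
Since z = 2.05 ≤ z* = 2.326, H₀ is not rejected.
H₀ is false (actually the new design increases conversion rate).
Failing to reject a false H₀ is a Type II error.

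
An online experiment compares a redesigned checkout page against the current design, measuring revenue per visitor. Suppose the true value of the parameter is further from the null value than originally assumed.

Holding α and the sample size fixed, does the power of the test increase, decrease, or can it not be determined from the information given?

A bigger departure from H₀ is easier for the test to detect, so it fails to reject less often.
Since power = 1 − β and β decreases, power increases.

It increases.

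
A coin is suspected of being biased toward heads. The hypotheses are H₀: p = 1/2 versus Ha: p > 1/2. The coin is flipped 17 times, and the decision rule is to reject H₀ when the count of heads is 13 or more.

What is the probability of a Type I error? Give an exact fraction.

The Type I error probability is α = P(X ≥ 13) computed under H₀, where X ~ Binomial(17, 1/2).
That's C(17,13) + C(17,14) + C(17,15) + C(17,16) + C(17,17) over 2^17, i.e. (2380 + 680 + 136 + 17 + 1)/131072 = 3214/131072 = 1607/65536.

1607/65536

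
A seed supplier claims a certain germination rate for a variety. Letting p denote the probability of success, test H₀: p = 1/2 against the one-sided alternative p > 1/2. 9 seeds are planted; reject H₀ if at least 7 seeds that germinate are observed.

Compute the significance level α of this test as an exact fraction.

α = P(reject H₀ | H₀ true) = P(Y ≥ 7 | p = 1/2), with Y ~ Binomial(9, 1/2).
Summing the upper tail: (36 + 9 + 1) / 2^9 = 46/512 = 23/256.

23/256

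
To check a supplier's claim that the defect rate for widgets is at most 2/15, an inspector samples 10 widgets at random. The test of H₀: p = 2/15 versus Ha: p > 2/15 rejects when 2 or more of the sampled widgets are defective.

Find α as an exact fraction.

75567303772/192216796875

The significance level is the probability, assuming p = 2/15, of seeing 2 or more defectives in 10 draws.
Via the complement, α = 1 − Σ_{j=0}^{1} C(10,j)(2/15)^j(13/15)^{10-j} = 75567303772/192216796875.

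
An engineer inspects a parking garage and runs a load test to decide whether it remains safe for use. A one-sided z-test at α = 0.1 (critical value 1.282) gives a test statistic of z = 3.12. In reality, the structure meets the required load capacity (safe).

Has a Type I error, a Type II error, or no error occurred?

The conventional null hypothesis is that the structure meets the required load capacity (safe).
Since z = 3.12 > z* = 1.282, H₀ is rejected.
H₀ is true (actually the structure meets the required load capacity (safe)).
Rejecting a true H₀ is a Type I error.

Type I error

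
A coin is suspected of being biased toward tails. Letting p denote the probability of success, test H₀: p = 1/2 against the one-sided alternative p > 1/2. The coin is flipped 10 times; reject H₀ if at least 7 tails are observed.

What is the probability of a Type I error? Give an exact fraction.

α = P(reject H₀ | H₀ true) = P(S ≥ 7 | p = 1/2), with S ~ Binomial(10, 1/2).
P(S ≥ 7) = [C(10,7) + C(10,8) + C(10,9) + C(10,10)] / 2^10 = (120 + 45 + 10 + 1) / 1024 = 176/1024 = 11/64.

11/64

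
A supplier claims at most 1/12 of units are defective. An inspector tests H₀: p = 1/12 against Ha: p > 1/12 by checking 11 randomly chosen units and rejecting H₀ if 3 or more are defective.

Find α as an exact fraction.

Under H₀, Y ~ Binomial(11, 1/12); the Type I error rate is P(Y ≥ 3).
α = 1 − P(Y ≤ 2) = 1 − 25937424601/27518828544 = 1581403943/27518828544.

1581403943/27518828544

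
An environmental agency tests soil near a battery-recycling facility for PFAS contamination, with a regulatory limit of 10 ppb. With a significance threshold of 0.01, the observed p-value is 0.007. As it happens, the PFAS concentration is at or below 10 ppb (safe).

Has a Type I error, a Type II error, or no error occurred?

The conventional null hypothesis is that the PFAS concentration is at or below 10 ppb (safe).
Since p = 0.007 < α = 0.01, H₀ is rejected.
H₀ is true (actually the PFAS concentration is at or below 10 ppb (safe)).
Rejecting a true H₀ is a Type I error.

Type I error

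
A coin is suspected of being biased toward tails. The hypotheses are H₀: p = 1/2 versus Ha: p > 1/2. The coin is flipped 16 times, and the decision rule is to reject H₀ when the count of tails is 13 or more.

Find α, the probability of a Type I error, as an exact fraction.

697/65536

The Type I error probability is α = P(X ≥ 13) computed under H₀, where X ~ Binomial(16, 1/2).
That's C(16,13) + C(16,14) + C(16,15) + C(16,16) over 2^16, i.e. (560 + 120 + 16 + 1)/65536 = 697/65536.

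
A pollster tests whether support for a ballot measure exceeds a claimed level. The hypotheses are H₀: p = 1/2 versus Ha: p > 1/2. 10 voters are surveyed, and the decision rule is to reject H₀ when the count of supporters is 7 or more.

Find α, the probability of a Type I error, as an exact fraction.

11/64

α = P(reject H₀ | H₀ true) = P(X ≥ 7 | p = 1/2), with X ~ Binomial(10, 1/2).
Summing the upper tail: (120 + 45 + 10 + 1) / 2^10 = 176/1024 = 11/64.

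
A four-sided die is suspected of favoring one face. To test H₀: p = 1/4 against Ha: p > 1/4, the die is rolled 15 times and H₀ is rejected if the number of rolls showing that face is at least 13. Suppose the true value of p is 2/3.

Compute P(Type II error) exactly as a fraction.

13210219/14348907

β = P(fail to reject H₀ | Ha true) = P(X ≤ 12 | p = 2/3), X ~ Binomial(15, 2/3).
Adding the binomial probabilities P(X=0)+…+P(X=12) at p = 2/3 gives 13210219/14348907.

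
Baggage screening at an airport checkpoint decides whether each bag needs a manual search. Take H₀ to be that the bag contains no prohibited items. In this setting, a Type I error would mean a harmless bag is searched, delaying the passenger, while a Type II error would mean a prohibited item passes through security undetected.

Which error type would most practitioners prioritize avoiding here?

Type II error

The Type II consequence (a prohibited item passes through security undetected) is more severe than the Type I consequence (a harmless bag is searched, delaying the passenger).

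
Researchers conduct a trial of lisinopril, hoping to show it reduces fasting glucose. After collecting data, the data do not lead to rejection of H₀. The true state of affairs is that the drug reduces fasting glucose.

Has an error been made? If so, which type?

Type II error

The conventional null hypothesis here is that the drug has no effect on fasting glucose.
H₀ was not rejected, but H₀ is actually false.
Failing to reject a false null hypothesis is a Type II error (false negative).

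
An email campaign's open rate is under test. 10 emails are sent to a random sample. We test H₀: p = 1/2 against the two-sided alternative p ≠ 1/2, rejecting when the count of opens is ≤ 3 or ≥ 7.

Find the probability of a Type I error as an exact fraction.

11/32

The significance level is the null-hypothesis probability of the rejection region {≤3} ∪ {≥7}.
The two tails are symmetric, so α = 2·(1 + 10 + 45 + 120)/2^10 = 352/1024 = 11/32.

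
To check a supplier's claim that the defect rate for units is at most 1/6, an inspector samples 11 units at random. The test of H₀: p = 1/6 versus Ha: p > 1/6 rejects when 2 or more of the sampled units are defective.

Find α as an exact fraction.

12909191/22674816

α = P(reject H₀ | H₀ true) = P(S ≥ 2 | p = 1/6), S ~ Binomial(11, 1/6).
Via the complement, α = 1 − Σ_{j=0}^{1} C(11,j)(1/6)^j(5/6)^{11-j} = 12909191/22674816.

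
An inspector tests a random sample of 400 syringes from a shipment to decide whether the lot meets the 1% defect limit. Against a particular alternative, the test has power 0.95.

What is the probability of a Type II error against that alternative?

0.05

Power = 1 − β, so β = 1 − 0.95 = 0.05.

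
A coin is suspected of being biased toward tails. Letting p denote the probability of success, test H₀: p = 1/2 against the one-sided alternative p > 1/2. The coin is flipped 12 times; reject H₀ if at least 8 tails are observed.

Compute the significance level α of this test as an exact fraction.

397/2048

The Type I error probability is α = P(Y ≥ 8) computed under H₀, where Y ~ Binomial(12, 1/2).
P(Y ≥ 8) = [C(12,8) + C(12,9) + C(12,10) + C(12,11) + C(12,12)] / 2^12 = (495 + 220 + 66 + 12 + 1) / 4096 = 794/4096 = 397/2048.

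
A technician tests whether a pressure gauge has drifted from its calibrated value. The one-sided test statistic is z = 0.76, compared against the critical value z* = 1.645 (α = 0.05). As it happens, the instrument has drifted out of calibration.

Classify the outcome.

Type II error

The conventional null hypothesis is that the instrument is correctly calibrated.
Since z = 0.76 ≤ z* = 1.645, H₀ is not rejected.
H₀ is false (actually the instrument has drifted out of calibration).
Failing to reject a false H₀ is a Type II error.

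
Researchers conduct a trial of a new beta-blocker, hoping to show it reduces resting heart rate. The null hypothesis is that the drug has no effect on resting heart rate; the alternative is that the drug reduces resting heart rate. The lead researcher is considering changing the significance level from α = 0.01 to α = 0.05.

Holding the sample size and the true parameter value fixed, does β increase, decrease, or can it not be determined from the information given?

It decreases.

A larger α widens the rejection region, so when the alternative is true more outcomes lead to rejection — failing to reject becomes less likely.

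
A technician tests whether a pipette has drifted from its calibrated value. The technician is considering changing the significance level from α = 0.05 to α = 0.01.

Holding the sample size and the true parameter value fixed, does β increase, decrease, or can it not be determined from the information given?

It increases.

Lowering α raises the bar for rejection; under Ha, the test now fails to reject on outcomes it previously would have rejected.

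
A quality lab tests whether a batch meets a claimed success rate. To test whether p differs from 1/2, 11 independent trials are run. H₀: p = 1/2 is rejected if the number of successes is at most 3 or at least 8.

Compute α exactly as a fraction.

α = P(K ≤ 3 or K ≥ 8 | p = 1/2), K ~ Binomial(11, 1/2).
By symmetry, α = 2·P(K ≤ 3) = 2·(1 + 11 + 55 + 165)/2048 = 464/2048 = 29/128.

29/128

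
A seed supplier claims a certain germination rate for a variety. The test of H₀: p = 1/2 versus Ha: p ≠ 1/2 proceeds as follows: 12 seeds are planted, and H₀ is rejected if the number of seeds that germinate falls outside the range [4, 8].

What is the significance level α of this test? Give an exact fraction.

Under H₀, K ~ Binomial(12, 1/2); α is the probability of landing in either tail, P(K ≤ 3) + P(K ≥ 9).
By symmetry, α = 2·P(K ≤ 3) = 2·(1 + 12 + 66 + 220)/4096 = 598/4096 = 299/2048.

299/2048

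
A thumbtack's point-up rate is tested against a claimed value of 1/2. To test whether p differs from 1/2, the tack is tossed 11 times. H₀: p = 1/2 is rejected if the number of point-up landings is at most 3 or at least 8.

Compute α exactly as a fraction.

29/128

Under H₀, X ~ Binomial(11, 1/2); α is the probability of landing in either tail, P(X ≤ 3) + P(X ≥ 8).
By symmetry, α = 2·P(X ≤ 3) = 2·(1 + 11 + 55 + 165)/2048 = 464/2048 = 29/128.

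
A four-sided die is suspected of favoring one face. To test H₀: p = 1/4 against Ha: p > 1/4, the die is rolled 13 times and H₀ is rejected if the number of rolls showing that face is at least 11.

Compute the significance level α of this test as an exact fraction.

The Type I error probability is α = P(X ≥ 11) computed under H₀, where X ~ Binomial(13, 1/4).
P(X ≥ 11) = Σ_{j=11}^{13} C(13,j)·(1/4)^j·(3/4)^{13-j} = 371/33554432.

371/33554432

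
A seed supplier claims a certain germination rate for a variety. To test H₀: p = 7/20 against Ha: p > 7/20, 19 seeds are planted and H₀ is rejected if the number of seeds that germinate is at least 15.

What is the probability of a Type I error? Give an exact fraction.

Under H₀, S ~ Binomial(19, 7/20), and α = P(S ≥ 15).
Summing C(19,j)(7/20)^j(13/20)^{19−j} for j = 15,…,19 gives 30172619187361172599/262144000000000000000000.

30172619187361172599/262144000000000000000000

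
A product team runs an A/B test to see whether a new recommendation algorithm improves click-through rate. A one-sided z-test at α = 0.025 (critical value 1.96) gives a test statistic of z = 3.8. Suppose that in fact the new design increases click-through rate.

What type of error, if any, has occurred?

The conventional null hypothesis is that the new design has no effect on click-through rate.
Since z = 3.8 > z* = 1.96, H₀ is rejected.
H₀ is false (actually the new design increases click-through rate).
The decision matches the true state — no error.

No error (correct decision).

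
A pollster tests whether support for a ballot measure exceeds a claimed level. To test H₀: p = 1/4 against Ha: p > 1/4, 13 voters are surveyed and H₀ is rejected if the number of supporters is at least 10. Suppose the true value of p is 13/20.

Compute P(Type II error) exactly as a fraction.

β = P(fail to reject H₀ | Ha true) = P(Y ≤ 9 | p = 13/20), Y ~ Binomial(13, 13/20).
Summing C(13,j)·(13/20)^j·(7/20)^{13-j} for j = 0..9 gives 739046497348117/1024000000000000.

739046497348117/1024000000000000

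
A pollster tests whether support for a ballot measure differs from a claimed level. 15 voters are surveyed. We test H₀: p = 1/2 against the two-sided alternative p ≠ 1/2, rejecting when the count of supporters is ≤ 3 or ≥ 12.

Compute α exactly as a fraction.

9/256

α = P(Y ≤ 3 or Y ≥ 12 | p = 1/2), Y ~ Binomial(15, 1/2).
The two tails are symmetric, so α = 2·(1 + 15 + 105 + 455)/2^15 = 1152/32768 = 9/256.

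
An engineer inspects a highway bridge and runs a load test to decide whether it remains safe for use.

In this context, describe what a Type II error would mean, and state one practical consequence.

With the conventional null hypothesis that the structure meets the required load capacity (safe):
A Type II error is failing to reject H₀ when H₀ is false.
Here that means keeping the structure open when actually the structure is structurally deficient.

A Type II error would mean concluding that the structure meets the required load capacity (safe) (or at least failing to establish that the structure is structurally deficient) when in fact the structure is structurally deficient. Consequence: a deficient structure remains in service and may fail under load.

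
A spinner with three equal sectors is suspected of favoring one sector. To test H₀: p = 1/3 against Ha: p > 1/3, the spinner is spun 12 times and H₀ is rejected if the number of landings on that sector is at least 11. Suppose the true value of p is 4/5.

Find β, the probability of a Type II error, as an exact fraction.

177031761/244140625

Under the alternative p = 4/5, K ~ Binomial(12, 4/5); β is the probability the test does not reject, P(K < 11).
Summing C(12,j)·(4/5)^j·(1/5)^{12-j} for j = 0..10 gives 177031761/244140625.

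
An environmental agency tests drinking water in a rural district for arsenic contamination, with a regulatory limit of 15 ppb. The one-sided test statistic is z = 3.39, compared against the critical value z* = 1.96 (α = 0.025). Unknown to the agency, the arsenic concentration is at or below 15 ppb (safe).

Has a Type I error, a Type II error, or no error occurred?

Type I error

The conventional null hypothesis is that the arsenic concentration is at or below 15 ppb (safe).
Since z = 3.39 > z* = 1.96, H₀ is rejected.
H₀ is true (actually the arsenic concentration is at or below 15 ppb (safe)).
Rejecting a true H₀ is a Type I error.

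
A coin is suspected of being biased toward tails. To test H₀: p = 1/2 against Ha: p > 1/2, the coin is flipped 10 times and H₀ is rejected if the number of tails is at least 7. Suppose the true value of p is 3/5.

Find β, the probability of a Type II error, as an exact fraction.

Under the alternative p = 3/5, Y ~ Binomial(10, 3/5); β is the probability the test does not reject, P(Y < 7).
Adding the binomial probabilities P(Y=0)+…+P(Y=6) at p = 3/5 gives 6032416/9765625.

6032416/9765625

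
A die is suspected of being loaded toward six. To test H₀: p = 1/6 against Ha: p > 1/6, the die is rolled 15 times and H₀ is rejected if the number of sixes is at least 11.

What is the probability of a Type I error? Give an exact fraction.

912701/470184984576

α = P(reject H₀ | H₀ true) = P(Y ≥ 11 | p = 1/6), with Y ~ Binomial(15, 1/6).
Summing C(15,j)(1/6)^j(5/6)^{15−j} for j = 11,…,15 gives 912701/470184984576.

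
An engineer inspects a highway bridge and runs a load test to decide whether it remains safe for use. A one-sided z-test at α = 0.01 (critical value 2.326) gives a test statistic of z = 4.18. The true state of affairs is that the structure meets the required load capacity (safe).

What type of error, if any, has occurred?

Type I error

The conventional null hypothesis is that the structure meets the required load capacity (safe).
Since z = 4.18 > z* = 2.326, H₀ is rejected.
H₀ is true (actually the structure meets the required load capacity (safe)).
Rejecting a true H₀ is a Type I error.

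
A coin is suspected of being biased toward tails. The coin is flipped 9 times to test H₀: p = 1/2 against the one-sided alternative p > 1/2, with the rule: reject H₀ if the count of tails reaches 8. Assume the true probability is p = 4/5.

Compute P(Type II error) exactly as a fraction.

1101157/1953125

A Type II error is failing to reject when Ha holds: with p = 4/5, β = P(Y ≤ 7).
Adding the binomial probabilities P(Y=0)+…+P(Y=7) at p = 4/5 gives 1101157/1953125.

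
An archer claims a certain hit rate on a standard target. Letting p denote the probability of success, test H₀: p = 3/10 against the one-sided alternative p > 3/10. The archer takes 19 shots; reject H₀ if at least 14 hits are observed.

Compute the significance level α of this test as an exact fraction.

135465146856693/1250000000000000000

Under H₀, Y ~ Binomial(19, 3/10), and α = P(Y ≥ 14).
Summing C(19,j)(3/10)^j(7/10)^{19−j} for j = 14,…,19 gives 135465146856693/1250000000000000000.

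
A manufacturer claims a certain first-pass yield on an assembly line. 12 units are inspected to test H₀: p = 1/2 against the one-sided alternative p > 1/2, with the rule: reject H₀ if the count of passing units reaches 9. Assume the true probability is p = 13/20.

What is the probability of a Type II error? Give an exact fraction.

535222111290433/819200000000000

A Type II error is failing to reject when Ha holds: with p = 13/20, β = P(S ≤ 8).
Adding the binomial probabilities P(S=0)+…+P(S=8) at p = 13/20 gives 535222111290433/819200000000000.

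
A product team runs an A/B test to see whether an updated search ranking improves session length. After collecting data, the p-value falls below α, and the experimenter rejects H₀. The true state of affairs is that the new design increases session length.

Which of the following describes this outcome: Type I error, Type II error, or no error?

Neither — the decision is correct.

The conventional null hypothesis here is that the new design has no effect on session length.
The test rejected a false H₀ — the decision matches the true state.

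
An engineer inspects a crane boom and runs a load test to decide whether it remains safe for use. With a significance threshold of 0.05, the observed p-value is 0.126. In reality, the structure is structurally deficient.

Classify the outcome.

Type II error

The conventional null hypothesis is that the structure meets the required load capacity (safe).
Since p = 0.126 ≥ α = 0.05, H₀ is not rejected.
H₀ is false (actually the structure is structurally deficient).
Failing to reject a false H₀ is a Type II error.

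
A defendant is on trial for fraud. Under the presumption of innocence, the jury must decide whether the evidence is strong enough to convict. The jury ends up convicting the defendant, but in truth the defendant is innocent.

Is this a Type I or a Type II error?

Type I error

The null hypothesis here is that the defendant is innocent.
'Convicting the defendant' corresponds to rejecting H₀.
H₀ was rejected but H₀ is true — a Type I error (false positive).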